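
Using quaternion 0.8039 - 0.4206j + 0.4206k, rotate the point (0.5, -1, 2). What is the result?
(-0.53, -1.016, 1.984)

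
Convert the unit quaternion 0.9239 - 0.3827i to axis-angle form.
axis = (-1, 0, 0), θ = π/4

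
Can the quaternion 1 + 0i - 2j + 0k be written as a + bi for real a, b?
No. The quaternion 1 - 2j has j-coefficient y = -2 and k-coefficient z = 0, not both zero, so it does not lie in the complex subalgebra spanned by 1 and i.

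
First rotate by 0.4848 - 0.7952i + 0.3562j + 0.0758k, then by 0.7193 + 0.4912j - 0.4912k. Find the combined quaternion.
0.211 - 0.3598i + 0.885j + 0.207k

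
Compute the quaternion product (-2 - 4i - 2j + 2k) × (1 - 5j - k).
-10 + 8i + 4j + 24k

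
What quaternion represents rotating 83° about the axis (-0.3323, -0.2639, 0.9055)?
0.749 - 0.2202i - 0.1749j + 0.6k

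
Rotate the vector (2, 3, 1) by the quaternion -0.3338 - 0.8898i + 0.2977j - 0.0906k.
(-0.196, -3.386, 1.579)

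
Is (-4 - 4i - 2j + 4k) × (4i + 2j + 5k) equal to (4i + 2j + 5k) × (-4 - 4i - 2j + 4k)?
No: pq = -34i + 28j - 20k ≠ 2i - 44j - 20k = qp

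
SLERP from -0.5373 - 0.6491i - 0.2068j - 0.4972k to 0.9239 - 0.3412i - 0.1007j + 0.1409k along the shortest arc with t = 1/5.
-0.7155 - 0.486i - 0.1569j - 0.4767k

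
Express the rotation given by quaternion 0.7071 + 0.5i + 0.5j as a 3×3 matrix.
[[0.5, 0.5, 0.7071], [0.5, 0.5, -0.7071], [-0.7071, 0.7071, 0]]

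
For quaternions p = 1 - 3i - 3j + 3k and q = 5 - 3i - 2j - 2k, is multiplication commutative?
No: pq = -4 - 6i - 32j + 10k ≠ -4 - 30i - 2j + 16k = qp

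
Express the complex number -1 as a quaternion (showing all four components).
-1 + 0i + 0j + 0k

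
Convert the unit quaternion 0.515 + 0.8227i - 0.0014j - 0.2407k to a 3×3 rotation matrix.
[[0.8841, 0.2456, -0.3975], [-0.2502, -0.4695, -0.8467], [-0.3946, 0.8481, -0.3537]]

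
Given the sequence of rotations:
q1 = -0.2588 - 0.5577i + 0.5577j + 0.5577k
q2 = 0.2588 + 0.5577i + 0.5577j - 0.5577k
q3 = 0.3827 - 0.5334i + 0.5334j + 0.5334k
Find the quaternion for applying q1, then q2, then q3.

q2 · q1 = 0.2441 + 0.3334i + 0.9107k
q3 · q2 · q1 = -0.2145 + 0.4832i + 0.7938j + 0.3009k
-0.2145 + 0.4832i + 0.7938j + 0.3009k


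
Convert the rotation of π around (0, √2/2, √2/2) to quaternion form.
0.7071j + 0.7071k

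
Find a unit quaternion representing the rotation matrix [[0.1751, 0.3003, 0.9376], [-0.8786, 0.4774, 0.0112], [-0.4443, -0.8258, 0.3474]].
0.7071 - 0.2959i + 0.4886j - 0.4168k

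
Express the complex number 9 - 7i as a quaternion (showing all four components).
9 - 7i + 0j + 0k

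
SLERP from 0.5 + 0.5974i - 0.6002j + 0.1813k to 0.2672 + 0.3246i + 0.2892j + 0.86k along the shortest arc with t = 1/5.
0.5137 + 0.6151i - 0.4572j + 0.3857k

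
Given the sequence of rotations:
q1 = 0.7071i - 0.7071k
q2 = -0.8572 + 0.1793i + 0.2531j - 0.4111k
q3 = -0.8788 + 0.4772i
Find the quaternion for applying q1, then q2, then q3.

q2 · q1 = -0.4175 - 0.7851i - 0.1639j + 0.4272k
q3 · q2 · q1 = 0.7415 + 0.4907i - 0.0598j - 0.4536k
0.7415 + 0.4907i - 0.0598j - 0.4536k


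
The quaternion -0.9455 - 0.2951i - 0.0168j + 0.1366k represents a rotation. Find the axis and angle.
axis = (-0.9063, -0.0516, 0.4195), θ = 322°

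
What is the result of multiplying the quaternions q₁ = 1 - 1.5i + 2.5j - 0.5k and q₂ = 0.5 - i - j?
1.5 - 2.25i + 0.75j + 3.75k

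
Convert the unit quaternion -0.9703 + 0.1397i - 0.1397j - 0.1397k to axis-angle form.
axis = (√3/3, -√3/3, -√3/3), θ = 332°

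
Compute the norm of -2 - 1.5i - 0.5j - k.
2.739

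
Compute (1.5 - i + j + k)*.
1.5 + i - j - k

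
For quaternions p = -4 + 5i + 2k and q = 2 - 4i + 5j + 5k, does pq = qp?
No: pq = 2 + 16i - 53j + 9k ≠ 2 + 36i + 13j - 41k = qp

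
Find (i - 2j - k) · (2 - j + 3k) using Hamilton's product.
1 - 5i - 7j - 3k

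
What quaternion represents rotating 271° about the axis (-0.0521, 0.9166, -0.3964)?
-0.7133 - 0.0365i + 0.6425j - 0.2778k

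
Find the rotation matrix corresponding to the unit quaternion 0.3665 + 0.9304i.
[[1, 0, 0], [0, -0.7313, -0.682], [0, 0.682, -0.7313]]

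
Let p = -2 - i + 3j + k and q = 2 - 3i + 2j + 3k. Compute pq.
-16 + 11i + 2j + 3k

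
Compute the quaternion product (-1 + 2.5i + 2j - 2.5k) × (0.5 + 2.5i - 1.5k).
-10.5 - 4.25i - 1.5j - 4.75k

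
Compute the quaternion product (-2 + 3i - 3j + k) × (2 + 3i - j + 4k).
-20 - 11i - 13j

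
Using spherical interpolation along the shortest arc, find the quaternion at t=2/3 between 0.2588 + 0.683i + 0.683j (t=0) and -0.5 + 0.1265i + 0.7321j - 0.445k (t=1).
-0.2712 + 0.3693i + 0.8237j - 0.3339k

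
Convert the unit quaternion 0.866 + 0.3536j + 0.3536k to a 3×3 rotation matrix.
[[0.4999, -0.6124, 0.6124], [0.6124, 0.7499, 0.2501], [-0.6124, 0.2501, 0.7499]]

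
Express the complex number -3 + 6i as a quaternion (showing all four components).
-3 + 6i + 0j + 0k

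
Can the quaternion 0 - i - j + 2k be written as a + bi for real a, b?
No. The quaternion -i - j + 2k has j-coefficient y = -1 and k-coefficient z = 2, not both zero, so it does not lie in the complex subalgebra spanned by 1 and i.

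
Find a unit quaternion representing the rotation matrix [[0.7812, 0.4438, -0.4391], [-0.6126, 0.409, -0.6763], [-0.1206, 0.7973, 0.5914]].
0.8339 + 0.4418i - 0.0955j - 0.3167k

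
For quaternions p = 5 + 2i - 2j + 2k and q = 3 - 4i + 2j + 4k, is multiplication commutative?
No: pq = 19 - 26i - 12j + 22k ≠ 19 - 2i + 20j + 30k = qp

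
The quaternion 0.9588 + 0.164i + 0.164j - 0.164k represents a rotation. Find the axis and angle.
axis = (√3/3, √3/3, -√3/3), θ = 33°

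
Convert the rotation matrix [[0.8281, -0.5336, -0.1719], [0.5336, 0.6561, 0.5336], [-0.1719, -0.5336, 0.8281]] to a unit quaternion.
0.91 - 0.2932i + 0.2932k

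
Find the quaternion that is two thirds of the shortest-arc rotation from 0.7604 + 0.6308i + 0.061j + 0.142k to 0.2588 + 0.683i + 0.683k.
0.459 + 0.7106i + 0.0222j + 0.5328k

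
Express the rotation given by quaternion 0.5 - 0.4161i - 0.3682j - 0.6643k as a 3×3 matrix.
[[-0.1537, 0.9707, 0.1846], [-0.3579, -0.2289, 0.9053], [0.921, 0.0731, 0.3826]]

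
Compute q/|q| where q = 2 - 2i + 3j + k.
0.4714 - 0.4714i + 0.7071j + 0.2357k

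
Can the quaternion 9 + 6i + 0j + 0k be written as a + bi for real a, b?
Yes. The quaternion 9 + 6i has j- and k-coefficients y = z = 0, so it lies in the complex subalgebra spanned by 1 and i.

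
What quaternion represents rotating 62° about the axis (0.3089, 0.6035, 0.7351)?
0.8572 + 0.1591i + 0.3108j + 0.3786k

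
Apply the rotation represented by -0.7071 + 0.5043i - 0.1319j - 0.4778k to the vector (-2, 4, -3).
(-3.366, -3.464, -2.381)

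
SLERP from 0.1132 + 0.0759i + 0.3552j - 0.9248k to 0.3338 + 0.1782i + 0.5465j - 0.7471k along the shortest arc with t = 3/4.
0.2816 + 0.1543i + 0.5044j - 0.8016k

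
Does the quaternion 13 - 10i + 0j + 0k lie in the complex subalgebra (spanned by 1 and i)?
Yes. The quaternion 13 - 10i has j- and k-coefficients y = z = 0, so it lies in the complex subalgebra spanned by 1 and i.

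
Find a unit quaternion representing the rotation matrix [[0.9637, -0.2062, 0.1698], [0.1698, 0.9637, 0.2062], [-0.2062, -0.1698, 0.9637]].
0.9863 - 0.0953i + 0.0953j + 0.0953k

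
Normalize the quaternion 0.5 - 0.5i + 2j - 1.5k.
0.1925 - 0.1925i + 0.7698j - 0.5774k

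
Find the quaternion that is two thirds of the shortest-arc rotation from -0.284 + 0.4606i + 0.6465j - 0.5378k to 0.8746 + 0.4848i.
-0.8902 - 0.1888i + 0.3187j - 0.2651k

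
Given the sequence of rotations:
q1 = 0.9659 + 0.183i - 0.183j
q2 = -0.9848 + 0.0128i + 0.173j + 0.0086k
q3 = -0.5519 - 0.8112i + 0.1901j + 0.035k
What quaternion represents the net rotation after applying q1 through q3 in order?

q2 · q1 = -0.9219 - 0.1663i + 0.3489j - 0.0257k
q3 · q2 · q1 = 0.3085 + 0.8225i - 0.3945j - 0.2695k
0.3085 + 0.8225i - 0.3945j - 0.2695k


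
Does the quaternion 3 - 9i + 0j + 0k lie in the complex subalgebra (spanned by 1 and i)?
Yes. The quaternion 3 - 9i has j- and k-coefficients y = z = 0, so it lies in the complex subalgebra spanned by 1 and i.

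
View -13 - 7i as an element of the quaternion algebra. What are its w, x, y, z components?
-13 - 7i + 0j + 0k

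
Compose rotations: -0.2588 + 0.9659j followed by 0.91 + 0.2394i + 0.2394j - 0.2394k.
-0.4667 + 0.1693i + 0.817j + 0.2932k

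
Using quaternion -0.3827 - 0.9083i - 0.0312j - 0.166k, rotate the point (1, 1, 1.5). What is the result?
(1.361, -1.549, 0.005)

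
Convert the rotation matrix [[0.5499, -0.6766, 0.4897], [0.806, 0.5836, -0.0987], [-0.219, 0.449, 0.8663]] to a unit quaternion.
0.866 + 0.1581i + 0.2046j + 0.428k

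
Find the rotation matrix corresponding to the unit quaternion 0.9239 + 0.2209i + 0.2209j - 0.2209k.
[[0.8048, 0.5058, 0.3106], [-0.3106, 0.8048, -0.5058], [-0.5058, 0.3106, 0.8048]]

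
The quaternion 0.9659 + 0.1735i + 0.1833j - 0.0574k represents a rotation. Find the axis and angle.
axis = (0.6703, 0.7082, -0.2218), θ = π/6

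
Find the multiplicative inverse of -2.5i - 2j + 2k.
0.1754i + 0.1404j - 0.1404k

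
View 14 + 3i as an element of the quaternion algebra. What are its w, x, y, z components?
14 + 3i + 0j + 0k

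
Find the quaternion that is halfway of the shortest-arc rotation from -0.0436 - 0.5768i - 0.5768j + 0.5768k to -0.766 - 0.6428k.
0.4417 - 0.3527i - 0.3527j + 0.7457k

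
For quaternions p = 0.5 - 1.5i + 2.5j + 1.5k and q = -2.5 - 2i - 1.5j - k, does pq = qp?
No: pq = 1 + 2.5i - 11.5j + 3k ≠ 1 + 3i - 2.5j - 11.5k = qp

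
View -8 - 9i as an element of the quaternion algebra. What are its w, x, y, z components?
-8 - 9i + 0j + 0k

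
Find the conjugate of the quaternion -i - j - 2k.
i + j + 2k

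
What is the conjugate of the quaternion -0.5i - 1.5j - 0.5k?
0.5i + 1.5j + 0.5k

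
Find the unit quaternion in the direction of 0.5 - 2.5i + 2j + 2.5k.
0.1222 - 0.6108i + 0.4887j + 0.6108k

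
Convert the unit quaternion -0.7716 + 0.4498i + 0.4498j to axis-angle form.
axis = (√2/2, √2/2, 0), θ = 281°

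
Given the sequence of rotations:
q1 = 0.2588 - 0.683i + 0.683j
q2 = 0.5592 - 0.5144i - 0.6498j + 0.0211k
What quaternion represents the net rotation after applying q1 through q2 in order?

q2 · q1 = 0.2372 - 0.5295i + 0.1994j - 0.7897k
0.2372 - 0.5295i + 0.1994j - 0.7897k


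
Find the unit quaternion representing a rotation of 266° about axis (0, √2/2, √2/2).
-0.682 + 0.5171j + 0.5171k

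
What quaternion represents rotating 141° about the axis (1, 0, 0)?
0.3338 + 0.9426i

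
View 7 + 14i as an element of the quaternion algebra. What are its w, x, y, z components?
7 + 14i + 0j + 0k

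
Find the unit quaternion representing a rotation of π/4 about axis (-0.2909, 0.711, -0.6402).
0.9239 - 0.1113i + 0.2721j - 0.245k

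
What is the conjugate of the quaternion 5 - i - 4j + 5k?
5 + i + 4j - 5k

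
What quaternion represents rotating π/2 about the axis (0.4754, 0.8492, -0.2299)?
0.7071 + 0.3362i + 0.6005j - 0.1626k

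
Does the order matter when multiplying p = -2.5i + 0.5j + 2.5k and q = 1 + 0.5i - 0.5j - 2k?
Yes: pq = 6.5 - 2.25i - 3.25j + 3.5k ≠ 6.5 - 2.75i + 4.25j + 1.5k = qp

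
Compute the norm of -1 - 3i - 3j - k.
√20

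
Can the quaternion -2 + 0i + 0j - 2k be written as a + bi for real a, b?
No. The quaternion -2 - 2k has j-coefficient y = 0 and k-coefficient z = -2, not both zero, so it does not lie in the complex subalgebra spanned by 1 and i.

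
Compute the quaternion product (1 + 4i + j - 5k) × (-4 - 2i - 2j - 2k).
-4 - 30i + 12j + 12k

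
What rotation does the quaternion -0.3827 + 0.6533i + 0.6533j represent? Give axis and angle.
axis = (√2/2, √2/2, 0), θ = 5π/4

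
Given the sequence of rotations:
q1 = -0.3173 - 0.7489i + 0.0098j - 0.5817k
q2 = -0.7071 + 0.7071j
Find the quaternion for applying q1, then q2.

q2 · q1 = 0.2174 + 0.1182i - 0.2313j + 0.9409k
0.2174 + 0.1182i - 0.2313j + 0.9409k


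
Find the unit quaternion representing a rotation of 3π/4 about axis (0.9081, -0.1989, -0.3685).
0.3827 + 0.839i - 0.1838j - 0.3404k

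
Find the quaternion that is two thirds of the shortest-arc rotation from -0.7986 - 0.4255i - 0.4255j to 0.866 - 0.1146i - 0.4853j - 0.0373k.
-0.9769 - 0.0859i + 0.1938j + 0.0281k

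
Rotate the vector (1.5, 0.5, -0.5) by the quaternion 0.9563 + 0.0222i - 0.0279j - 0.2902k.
(1.555, -0.406, -0.409)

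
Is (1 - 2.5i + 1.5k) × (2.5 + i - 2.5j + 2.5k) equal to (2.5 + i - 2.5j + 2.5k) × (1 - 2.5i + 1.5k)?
No: pq = 1.25 - 1.5i + 5.25j + 12.5k ≠ 1.25 - 9i - 10.25j = qp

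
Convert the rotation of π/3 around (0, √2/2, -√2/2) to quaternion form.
0.866 + 0.3536j - 0.3536k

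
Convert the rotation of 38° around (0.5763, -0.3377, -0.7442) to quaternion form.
0.9455 + 0.1876i - 0.1099j - 0.2423k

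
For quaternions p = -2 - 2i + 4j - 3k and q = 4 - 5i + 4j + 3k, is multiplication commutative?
No: pq = -25 + 26i + 29j - 6k ≠ -25 - 22i - 13j - 30k = qp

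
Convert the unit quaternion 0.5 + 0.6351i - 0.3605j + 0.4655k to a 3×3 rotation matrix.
[[0.3067, -0.9234, 0.2308], [0.0076, -0.2401, -0.9707], [0.9518, 0.2995, -0.0666]]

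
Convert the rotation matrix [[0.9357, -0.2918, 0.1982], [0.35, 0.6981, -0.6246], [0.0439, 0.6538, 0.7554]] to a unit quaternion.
0.9205 + 0.3472i + 0.0419j + 0.1743k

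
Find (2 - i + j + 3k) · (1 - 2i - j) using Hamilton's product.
1 - 2i - 7j + 6k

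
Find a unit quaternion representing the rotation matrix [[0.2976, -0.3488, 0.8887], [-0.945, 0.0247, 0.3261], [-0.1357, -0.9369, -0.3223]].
-0.5 + 0.6315i - 0.5122j + 0.2981k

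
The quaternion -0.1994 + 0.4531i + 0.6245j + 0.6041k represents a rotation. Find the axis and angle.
axis = (0.4624, 0.6373, 0.6165), θ = 203°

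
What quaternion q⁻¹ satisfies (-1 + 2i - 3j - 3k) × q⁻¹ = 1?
-0.0435 - 0.087i + 0.1304j + 0.1304k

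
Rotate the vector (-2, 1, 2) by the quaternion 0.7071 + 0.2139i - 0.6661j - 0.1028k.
(-2.295, 1.417, -1.314)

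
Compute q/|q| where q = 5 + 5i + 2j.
0.6804 + 0.6804i + 0.2722j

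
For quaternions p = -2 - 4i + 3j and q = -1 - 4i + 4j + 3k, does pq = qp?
No: pq = -26 + 21i + j - 10k ≠ -26 + 3i - 23j - 2k = qp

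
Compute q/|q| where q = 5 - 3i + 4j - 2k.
0.6804 - 0.4082i + 0.5443j - 0.2722k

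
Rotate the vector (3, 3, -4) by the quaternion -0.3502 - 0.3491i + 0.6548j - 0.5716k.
(-3.867, 4.11, 1.466)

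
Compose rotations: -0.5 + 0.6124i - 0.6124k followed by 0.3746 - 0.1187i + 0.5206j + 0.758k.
0.3496 - 0.0301i + 0.1312j - 0.9272k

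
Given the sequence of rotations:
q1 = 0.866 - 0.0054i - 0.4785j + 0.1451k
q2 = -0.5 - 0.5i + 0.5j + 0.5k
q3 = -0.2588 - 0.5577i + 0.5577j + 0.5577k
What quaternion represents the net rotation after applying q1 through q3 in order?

q2 · q1 = -0.269 - 0.1185i + 0.7421j + 0.6024k
q3 · q2 · q1 = -0.7463 + 0.1028i - 0.0722j - 0.6537k
-0.7463 + 0.1028i - 0.0722j - 0.6537k


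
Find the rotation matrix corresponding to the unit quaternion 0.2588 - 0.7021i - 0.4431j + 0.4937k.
[[0.1198, 0.3667, -0.9226], [0.8777, -0.4734, -0.0741], [-0.4639, -0.8009, -0.3786]]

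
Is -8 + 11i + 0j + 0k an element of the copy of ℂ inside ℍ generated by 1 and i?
Yes. The quaternion -8 + 11i has j- and k-coefficients y = z = 0, so it lies in the complex subalgebra spanned by 1 and i.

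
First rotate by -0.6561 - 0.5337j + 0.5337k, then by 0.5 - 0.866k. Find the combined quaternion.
0.1341 - 0.4622i - 0.2668j + 0.835k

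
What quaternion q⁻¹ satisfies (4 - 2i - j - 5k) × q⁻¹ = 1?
0.087 + 0.0435i + 0.0217j + 0.1087k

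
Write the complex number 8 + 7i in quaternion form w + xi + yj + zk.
8 + 7i + 0j + 0k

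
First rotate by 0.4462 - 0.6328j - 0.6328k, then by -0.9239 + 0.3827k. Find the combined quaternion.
-0.1701 + 0.2422i + 0.5846j + 0.7554k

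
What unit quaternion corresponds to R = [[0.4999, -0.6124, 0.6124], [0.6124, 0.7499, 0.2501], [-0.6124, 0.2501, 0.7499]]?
0.866 + 0.3536j + 0.3536k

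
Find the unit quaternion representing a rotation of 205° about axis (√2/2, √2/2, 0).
-0.2164 + 0.6903i + 0.6903j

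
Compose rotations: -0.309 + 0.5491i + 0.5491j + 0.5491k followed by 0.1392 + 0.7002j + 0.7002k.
-0.812 + 0.0764i + 0.2446j - 0.5244k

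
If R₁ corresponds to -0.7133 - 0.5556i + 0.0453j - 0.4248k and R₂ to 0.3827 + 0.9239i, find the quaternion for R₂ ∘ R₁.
0.2403 - 0.8716i + 0.4098j - 0.1207k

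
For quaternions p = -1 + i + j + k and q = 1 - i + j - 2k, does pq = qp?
No: pq = 1 - i + j + 5k ≠ 1 + 5i - j + k = qp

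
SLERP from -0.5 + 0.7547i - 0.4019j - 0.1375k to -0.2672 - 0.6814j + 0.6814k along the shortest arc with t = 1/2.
-0.4733 + 0.4656i - 0.6683j + 0.3355k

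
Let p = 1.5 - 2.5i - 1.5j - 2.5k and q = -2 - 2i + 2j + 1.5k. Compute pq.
-1.25 + 4.75i + 14.75j - 0.75k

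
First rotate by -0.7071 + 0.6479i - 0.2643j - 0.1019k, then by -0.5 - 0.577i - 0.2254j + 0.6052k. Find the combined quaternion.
0.7295 + 0.267i + 0.6248j - 0.0784k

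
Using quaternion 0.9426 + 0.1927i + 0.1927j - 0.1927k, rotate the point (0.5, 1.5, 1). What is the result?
(1.371, 0.695, 1.066)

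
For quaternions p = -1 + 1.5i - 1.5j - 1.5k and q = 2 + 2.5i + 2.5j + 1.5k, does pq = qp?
No: pq = 0.25 + 2i - 11.5j + 3k ≠ 0.25 - i + 0.5j - 12k = qp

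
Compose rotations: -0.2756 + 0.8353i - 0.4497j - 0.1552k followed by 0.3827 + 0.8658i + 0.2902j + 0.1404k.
-0.6764 + 0.0992i - 0.0004j - 0.7298k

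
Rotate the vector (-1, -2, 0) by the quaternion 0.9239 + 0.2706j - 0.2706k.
(-1.707, -1.207, 0.793)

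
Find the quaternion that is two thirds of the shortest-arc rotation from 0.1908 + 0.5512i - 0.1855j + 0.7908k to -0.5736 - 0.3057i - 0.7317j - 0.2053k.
0.5305 + 0.4754i + 0.493j + 0.4995k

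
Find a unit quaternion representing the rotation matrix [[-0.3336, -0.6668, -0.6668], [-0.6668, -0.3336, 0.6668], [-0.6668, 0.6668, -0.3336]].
-0.5774i + 0.5774j + 0.5774k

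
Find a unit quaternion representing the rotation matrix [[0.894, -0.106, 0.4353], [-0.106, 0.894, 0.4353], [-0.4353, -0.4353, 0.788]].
0.9455 - 0.2302i + 0.2302j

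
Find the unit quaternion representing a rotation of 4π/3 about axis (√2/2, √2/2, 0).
-0.5 + 0.6124i + 0.6124j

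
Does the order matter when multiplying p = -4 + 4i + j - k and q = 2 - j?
Yes: pq = -7 + 7i + 6j - 6k ≠ -7 + 9i + 6j + 2k = qp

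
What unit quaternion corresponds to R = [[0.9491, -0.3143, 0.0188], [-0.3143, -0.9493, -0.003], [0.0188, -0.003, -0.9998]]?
0.9872i - 0.1592j + 0.0095k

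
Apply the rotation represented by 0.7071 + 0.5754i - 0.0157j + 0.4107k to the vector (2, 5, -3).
(-3.021, 3.608, 3.982)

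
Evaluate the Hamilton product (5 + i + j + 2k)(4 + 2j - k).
20 - i + 15j + 5k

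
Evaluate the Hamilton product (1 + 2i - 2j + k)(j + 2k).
-5i - 3j + 4k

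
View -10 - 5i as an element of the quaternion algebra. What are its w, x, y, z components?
-10 - 5i + 0j + 0k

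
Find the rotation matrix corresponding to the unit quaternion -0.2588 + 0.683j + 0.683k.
[[-0.866, 0.3535, -0.3535], [-0.3535, 0.067, 0.933], [0.3535, 0.933, 0.067]]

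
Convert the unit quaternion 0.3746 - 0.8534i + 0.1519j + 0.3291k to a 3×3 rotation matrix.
[[0.7372, -0.5058, -0.4479], [-0.0127, -0.6732, 0.7393], [-0.6755, -0.5394, -0.5027]]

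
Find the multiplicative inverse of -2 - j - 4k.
-0.0952 + 0.0476j + 0.1905k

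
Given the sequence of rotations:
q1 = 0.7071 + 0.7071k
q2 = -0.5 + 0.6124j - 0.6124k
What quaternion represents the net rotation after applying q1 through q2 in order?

q2 · q1 = 0.0795 + 0.433i + 0.433j - 0.7866k
0.0795 + 0.433i + 0.433j - 0.7866k


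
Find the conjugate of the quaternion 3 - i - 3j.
3 + i + 3j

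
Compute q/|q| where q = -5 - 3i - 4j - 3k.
-0.6509 - 0.3906i - 0.5208j - 0.3906k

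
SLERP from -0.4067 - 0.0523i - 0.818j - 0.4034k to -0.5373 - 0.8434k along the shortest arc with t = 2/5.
-0.5185 - 0.0349i - 0.5461j - 0.657k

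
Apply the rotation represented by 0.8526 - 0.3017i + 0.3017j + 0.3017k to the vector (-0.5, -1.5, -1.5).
(0.228, -2.165, -0.107)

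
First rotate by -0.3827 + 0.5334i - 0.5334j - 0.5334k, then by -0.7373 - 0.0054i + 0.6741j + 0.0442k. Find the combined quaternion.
0.6682 - 0.7272i + 0.156j + 0.0197k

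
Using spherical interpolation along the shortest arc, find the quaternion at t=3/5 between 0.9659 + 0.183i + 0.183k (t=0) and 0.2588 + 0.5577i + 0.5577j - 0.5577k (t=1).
0.692 + 0.5046i + 0.4095j - 0.3144k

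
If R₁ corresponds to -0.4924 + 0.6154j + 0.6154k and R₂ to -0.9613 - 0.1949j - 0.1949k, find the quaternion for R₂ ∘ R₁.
0.7132 - 0.4956j - 0.4956k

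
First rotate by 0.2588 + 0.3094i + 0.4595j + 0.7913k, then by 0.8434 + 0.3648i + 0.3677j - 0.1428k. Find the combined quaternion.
0.0494 + 0.7119i + 0.1499j + 0.6843k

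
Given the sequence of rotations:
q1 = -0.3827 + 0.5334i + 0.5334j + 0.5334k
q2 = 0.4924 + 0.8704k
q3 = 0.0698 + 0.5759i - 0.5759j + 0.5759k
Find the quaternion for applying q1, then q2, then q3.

q2 · q1 = -0.6527 - 0.2016i + 0.7269j - 0.0705k
q3 · q2 · q1 = 0.5298 - 0.768i + 0.3511j - 0.0783k
0.5298 - 0.768i + 0.3511j - 0.0783k


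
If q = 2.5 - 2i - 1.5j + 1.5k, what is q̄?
2.5 + 2i + 1.5j - 1.5k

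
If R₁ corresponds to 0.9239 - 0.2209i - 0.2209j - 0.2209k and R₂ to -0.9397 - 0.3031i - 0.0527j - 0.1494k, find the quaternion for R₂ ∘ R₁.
-0.9798 - 0.0938i + 0.1249j + 0.1249k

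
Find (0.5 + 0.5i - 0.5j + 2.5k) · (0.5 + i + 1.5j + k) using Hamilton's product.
-2 - 3.5i + 2.5j + 3k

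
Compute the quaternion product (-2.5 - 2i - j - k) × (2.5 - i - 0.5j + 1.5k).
-7.25 - 4.5i + 2.75j - 6.25k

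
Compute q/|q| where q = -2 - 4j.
-0.4472 - 0.8944j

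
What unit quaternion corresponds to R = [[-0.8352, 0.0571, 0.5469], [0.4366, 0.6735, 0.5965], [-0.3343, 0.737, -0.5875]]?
0.2504 + 0.1403i + 0.8798j + 0.3789k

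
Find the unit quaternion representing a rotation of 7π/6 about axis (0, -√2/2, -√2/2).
-0.2588 - 0.683j - 0.683k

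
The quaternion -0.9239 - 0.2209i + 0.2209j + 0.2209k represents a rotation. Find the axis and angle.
axis = (-√3/3, √3/3, √3/3), θ = 7π/4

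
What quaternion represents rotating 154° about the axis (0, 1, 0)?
0.225 + 0.9744j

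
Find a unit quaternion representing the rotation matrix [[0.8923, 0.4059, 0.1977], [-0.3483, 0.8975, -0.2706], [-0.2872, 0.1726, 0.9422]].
0.9659 + 0.1147i + 0.1255j - 0.1952k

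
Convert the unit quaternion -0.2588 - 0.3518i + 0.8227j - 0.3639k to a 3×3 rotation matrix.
[[-0.6185, -0.7672, -0.1698], [-0.3905, 0.4876, -0.7809], [0.6819, -0.4167, -0.6012]]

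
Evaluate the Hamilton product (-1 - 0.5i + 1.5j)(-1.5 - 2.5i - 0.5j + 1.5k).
1 + 5.5i - j + 2.5k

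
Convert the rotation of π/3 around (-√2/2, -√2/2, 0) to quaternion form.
0.866 - 0.3536i - 0.3536j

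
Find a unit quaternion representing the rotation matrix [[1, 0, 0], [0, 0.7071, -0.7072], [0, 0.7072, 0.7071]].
0.9239 + 0.3827i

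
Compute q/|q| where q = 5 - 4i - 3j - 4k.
0.6155 - 0.4924i - 0.3693j - 0.4924k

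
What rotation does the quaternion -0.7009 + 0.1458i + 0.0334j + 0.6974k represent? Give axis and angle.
axis = (0.2044, 0.0468, 0.9778), θ = 269°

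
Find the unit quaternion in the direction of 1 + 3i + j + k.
0.2887 + 0.866i + 0.2887j + 0.2887k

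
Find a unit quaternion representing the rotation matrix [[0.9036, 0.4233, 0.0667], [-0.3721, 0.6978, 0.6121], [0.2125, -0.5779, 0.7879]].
0.9205 - 0.3232i - 0.0396j - 0.216k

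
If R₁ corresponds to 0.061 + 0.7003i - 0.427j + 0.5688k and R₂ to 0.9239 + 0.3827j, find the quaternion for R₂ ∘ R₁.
0.2198 + 0.8647i - 0.3712j + 0.2575k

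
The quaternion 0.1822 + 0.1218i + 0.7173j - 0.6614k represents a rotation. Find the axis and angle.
axis = (0.1239, 0.7295, -0.6727), θ = 159°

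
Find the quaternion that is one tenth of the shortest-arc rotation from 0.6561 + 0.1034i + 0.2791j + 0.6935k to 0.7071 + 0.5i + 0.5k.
0.67 + 0.1463i + 0.2535j + 0.6822k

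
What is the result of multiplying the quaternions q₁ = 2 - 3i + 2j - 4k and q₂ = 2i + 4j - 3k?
-14 + 14i - 9j - 22k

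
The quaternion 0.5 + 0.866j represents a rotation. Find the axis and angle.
axis = (0, 1, 0), θ = 2π/3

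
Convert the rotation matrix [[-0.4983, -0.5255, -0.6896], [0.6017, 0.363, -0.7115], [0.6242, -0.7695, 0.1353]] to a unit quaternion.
-0.5 + 0.029i + 0.6569j - 0.5636k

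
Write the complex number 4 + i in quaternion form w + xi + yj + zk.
4 + i + 0j + 0k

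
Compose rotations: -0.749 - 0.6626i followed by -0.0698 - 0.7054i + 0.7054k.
-0.4151 + 0.5746i - 0.4674j - 0.5283k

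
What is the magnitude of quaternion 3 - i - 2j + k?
√15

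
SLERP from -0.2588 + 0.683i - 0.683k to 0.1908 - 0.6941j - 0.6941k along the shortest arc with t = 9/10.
0.1472 + 0.0852i - 0.6529j - 0.7381k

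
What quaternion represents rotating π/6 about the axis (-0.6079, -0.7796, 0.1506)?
0.9659 - 0.1573i - 0.2018j + 0.039k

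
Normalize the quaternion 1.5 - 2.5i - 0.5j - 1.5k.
0.4523 - 0.7538i - 0.1508j - 0.4523k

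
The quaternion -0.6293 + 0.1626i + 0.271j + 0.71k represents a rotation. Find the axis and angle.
axis = (0.2092, 0.3487, 0.9136), θ = 258°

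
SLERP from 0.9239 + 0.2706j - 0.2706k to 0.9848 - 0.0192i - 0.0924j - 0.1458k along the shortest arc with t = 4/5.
0.9846 - 0.0155i - 0.0191j - 0.1732k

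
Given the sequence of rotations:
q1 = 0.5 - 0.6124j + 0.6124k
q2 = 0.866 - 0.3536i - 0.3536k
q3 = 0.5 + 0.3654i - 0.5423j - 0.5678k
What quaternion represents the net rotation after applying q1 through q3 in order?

q2 · q1 = 0.6495 - 0.3933i - 0.3138j + 0.5701k
q3 · q2 · q1 = 0.622 - 0.4467i - 0.4941j - 0.4117k
0.622 - 0.4467i - 0.4941j - 0.4117k


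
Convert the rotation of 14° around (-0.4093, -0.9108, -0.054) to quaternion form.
0.9925 - 0.0499i - 0.111j - 0.0066k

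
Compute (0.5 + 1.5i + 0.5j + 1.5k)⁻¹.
0.1 - 0.3i - 0.1j - 0.3k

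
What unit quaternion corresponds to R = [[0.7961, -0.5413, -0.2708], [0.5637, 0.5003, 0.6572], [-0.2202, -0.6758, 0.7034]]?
0.866 - 0.3848i - 0.0146j + 0.319k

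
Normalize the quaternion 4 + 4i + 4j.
0.5774 + 0.5774i + 0.5774j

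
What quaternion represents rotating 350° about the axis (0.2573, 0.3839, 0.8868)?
-0.9962 + 0.0224i + 0.0335j + 0.0773k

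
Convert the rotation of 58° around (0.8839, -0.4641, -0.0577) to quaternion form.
0.8746 + 0.4285i - 0.225j - 0.028k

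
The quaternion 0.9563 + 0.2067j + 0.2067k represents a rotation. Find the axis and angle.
axis = (0, √2/2, √2/2), θ = 34°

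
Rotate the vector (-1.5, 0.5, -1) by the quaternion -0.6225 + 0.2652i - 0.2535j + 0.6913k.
(-0.193, 1.465, -1.148)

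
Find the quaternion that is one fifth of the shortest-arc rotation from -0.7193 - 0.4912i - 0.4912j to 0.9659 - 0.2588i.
-0.8361 - 0.3565i - 0.4169j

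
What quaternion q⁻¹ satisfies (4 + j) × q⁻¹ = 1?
0.2353 - 0.0588j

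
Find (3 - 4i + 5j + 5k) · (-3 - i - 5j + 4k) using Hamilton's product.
-8 + 54i - 19j + 22k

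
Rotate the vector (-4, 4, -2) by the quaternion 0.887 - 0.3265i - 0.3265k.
(-1.257, 3.453, -4.743)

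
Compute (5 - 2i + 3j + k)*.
5 + 2i - 3j - k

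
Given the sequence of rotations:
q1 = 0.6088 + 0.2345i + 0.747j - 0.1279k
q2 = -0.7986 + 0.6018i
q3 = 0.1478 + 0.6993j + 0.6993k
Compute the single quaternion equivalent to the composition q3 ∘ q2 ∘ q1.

q2 · q1 = -0.6273 + 0.1791i - 0.5196j + 0.5517k
q3 · q2 · q1 = -0.1152 + 0.7756i - 0.3902j - 0.4824k
-0.1152 + 0.7756i - 0.3902j - 0.4824k


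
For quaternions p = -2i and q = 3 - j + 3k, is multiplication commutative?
No: pq = -6i + 6j + 2k ≠ -6i - 6j - 2k = qp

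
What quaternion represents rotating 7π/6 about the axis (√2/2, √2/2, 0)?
-0.2588 + 0.683i + 0.683j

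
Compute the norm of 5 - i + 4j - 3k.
√51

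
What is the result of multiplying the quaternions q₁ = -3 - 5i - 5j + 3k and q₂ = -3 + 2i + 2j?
29 + 3i + 15j - 9k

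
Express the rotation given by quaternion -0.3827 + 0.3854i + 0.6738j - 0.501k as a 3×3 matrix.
[[-0.41, 0.1359, -0.9019], [0.9028, 0.2009, -0.3802], [0.1296, -0.9701, -0.2051]]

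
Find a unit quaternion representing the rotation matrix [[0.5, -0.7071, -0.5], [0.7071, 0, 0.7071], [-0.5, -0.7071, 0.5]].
0.7071 - 0.5i + 0.5k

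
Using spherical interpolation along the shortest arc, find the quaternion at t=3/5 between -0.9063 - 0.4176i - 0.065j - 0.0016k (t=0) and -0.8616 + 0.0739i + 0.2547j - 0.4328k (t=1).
-0.9421 - 0.1338i + 0.1343j - 0.2767k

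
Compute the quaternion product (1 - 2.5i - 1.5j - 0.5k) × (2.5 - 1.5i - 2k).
-2.25 - 4.75i - 8j - 5.5k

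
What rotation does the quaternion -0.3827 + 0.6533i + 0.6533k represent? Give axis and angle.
axis = (√2/2, 0, √2/2), θ = 5π/4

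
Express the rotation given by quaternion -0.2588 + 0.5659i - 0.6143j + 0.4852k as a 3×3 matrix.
[[-0.2256, -0.4441, 0.8671], [-0.9464, -0.1113, -0.3032], [0.2312, -0.889, -0.3952]]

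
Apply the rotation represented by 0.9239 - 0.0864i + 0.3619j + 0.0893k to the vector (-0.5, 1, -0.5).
(-0.915, 0.806, -0.115)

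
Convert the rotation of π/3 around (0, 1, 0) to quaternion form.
0.866 + 0.5j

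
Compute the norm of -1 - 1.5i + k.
2.062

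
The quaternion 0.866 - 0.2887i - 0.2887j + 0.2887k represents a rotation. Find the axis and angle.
axis = (-√3/3, -√3/3, √3/3), θ = π/3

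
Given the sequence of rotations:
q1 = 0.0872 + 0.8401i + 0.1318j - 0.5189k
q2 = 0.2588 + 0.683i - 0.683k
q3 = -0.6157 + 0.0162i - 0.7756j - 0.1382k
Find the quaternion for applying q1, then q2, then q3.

q2 · q1 = -0.9056 + 0.367i - 0.1853j - 0.1038k
q3 · q2 · q1 = 0.3936 - 0.1857i + 0.7674j + 0.4707k
0.3936 - 0.1857i + 0.7674j + 0.4707k


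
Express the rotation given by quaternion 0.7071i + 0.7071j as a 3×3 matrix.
[[0, 1, 0], [1, 0, 0], [0, 0, -1]]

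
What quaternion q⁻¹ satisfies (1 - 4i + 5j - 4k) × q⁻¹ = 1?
0.0172 + 0.069i - 0.0862j + 0.069k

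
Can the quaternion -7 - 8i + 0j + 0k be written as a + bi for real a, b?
Yes. The quaternion -7 - 8i has j- and k-coefficients y = z = 0, so it lies in the complex subalgebra spanned by 1 and i.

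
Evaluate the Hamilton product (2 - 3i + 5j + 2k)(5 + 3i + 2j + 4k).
1 + 7i + 47j - 3k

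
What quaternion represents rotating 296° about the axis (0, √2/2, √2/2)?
-0.848 + 0.3747j + 0.3747k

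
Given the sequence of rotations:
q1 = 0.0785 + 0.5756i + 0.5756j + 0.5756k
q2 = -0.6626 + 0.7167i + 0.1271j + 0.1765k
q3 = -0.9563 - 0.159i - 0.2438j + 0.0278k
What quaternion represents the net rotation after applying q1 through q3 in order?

q2 · q1 = -0.6393 - 0.3536i - 0.6824j - 0.0282k
q3 · q2 · q1 = 0.3896 + 0.4656i + 0.7941j + 0.0315k
0.3896 + 0.4656i + 0.7941j + 0.0315k


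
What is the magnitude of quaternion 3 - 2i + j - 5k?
√39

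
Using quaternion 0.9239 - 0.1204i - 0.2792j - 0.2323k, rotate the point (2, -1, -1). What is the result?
(1.436, -1.939, 0.421)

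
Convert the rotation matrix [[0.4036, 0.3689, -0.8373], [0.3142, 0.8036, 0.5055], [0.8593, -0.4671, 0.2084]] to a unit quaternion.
0.7771 - 0.3129i - 0.5458j - 0.0176k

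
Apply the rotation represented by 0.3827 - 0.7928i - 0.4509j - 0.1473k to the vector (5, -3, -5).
(0.825, 0.214, 7.634)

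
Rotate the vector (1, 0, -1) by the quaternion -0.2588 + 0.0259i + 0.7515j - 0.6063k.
(-0.444, 1.251, 0.488)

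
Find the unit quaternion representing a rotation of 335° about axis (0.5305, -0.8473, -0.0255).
-0.9763 + 0.1148i - 0.1834j - 0.0055k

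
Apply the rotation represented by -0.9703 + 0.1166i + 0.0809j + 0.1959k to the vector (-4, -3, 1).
(-4.949, -0.985, 0.733)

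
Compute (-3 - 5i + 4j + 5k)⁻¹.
-0.04 + 0.0667i - 0.0533j - 0.0667k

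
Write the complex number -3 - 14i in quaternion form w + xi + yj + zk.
-3 - 14i + 0j + 0k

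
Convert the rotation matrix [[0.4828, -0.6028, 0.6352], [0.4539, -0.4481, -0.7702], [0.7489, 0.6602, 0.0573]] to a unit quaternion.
0.5225 + 0.6844i - 0.0544j + 0.5056k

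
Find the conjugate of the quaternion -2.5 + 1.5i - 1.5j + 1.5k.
-2.5 - 1.5i + 1.5j - 1.5k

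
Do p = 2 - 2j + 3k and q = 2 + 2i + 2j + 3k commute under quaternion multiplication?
No: pq = -1 - 8i + 6j + 16k ≠ -1 + 16i - 6j + 8k = qp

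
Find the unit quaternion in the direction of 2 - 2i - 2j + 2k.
0.5 - 0.5i - 0.5j + 0.5k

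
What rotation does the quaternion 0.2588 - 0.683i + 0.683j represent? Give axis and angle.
axis = (-√2/2, √2/2, 0), θ = 5π/6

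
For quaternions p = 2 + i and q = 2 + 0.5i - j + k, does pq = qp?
No: pq = 3.5 + 3i - 3j + k ≠ 3.5 + 3i - j + 3k = qp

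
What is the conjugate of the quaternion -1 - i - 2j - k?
-1 + i + 2j + k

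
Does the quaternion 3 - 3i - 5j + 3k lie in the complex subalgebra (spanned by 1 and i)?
No. The quaternion 3 - 3i - 5j + 3k has j-coefficient y = -5 and k-coefficient z = 3, not both zero, so it does not lie in the complex subalgebra spanned by 1 and i.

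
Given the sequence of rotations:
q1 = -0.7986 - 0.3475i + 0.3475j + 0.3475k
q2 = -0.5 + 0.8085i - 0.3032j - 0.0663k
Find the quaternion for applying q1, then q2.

q2 · q1 = 0.8087 - 0.5542i - 0.1895j + 0.0548k
0.8087 - 0.5542i - 0.1895j + 0.0548k


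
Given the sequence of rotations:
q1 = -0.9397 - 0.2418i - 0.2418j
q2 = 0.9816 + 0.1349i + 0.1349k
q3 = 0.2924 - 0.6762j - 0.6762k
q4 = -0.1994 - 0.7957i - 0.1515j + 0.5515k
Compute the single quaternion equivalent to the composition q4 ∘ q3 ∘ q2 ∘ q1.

q2 · q1 = -0.8898 - 0.3315i - 0.27j - 0.1594k
q3 · q2 · q1 = -0.5505 - 0.1717i + 0.7469j + 0.3309k
q4 · q3 · q2 · q1 = -0.0962 + 0.0102i + 0.1031j - 0.9899k
-0.0962 + 0.0102i + 0.1031j - 0.9899k


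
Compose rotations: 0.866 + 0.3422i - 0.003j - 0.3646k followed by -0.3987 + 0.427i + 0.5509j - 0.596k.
-0.707 + 0.0307i + 0.43j - 0.5606k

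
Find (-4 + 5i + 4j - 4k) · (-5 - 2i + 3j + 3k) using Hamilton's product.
30 + 7i - 39j + 31k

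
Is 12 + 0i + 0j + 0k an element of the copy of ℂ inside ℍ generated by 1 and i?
Yes. The quaternion 12 has j- and k-coefficients y = z = 0, so it lies in the complex subalgebra spanned by 1 and i.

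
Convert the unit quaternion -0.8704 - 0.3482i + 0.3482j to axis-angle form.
axis = (-√2/2, √2/2, 0), θ = 301°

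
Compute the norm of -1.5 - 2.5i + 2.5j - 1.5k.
√17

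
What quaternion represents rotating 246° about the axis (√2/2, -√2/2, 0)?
-0.5446 + 0.593i - 0.593j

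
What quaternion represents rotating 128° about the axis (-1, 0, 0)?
0.4384 - 0.8988i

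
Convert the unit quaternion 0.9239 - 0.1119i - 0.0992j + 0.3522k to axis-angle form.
axis = (-0.2924, -0.2593, 0.9205), θ = π/4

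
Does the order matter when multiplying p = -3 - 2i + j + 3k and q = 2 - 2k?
Yes: pq = -6i - 2j + 12k ≠ -2i + 6j + 12k = qp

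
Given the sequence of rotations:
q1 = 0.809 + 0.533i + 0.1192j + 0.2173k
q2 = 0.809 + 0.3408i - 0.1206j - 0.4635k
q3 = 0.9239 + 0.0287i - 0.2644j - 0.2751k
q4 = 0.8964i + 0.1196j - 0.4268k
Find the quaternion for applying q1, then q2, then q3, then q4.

q2 · q1 = 0.5879 + 0.7359i - 0.3222j - 0.0943k
q3 · q2 · q1 = 0.4109 + 0.6331i - 0.6529j - 0.0635k
q4 · q3 · q2 · q1 = -0.5165 + 0.0821i - 0.1641j - 0.8364k
-0.5165 + 0.0821i - 0.1641j - 0.8364k


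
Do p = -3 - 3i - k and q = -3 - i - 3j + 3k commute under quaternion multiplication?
No: pq = 9 + 9i + 19j + 3k ≠ 9 + 15i - j - 15k = qp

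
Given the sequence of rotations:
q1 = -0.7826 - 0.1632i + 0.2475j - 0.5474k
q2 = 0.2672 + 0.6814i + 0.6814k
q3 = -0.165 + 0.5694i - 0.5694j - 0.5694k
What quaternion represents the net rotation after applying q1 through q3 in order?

q2 · q1 = 0.2751 - 0.7455i + 0.3279j - 0.5109k
q3 · q2 · q1 = 0.2749 + 0.7573i + 0.5046j - 0.3101k
0.2749 + 0.7573i + 0.5046j - 0.3101k


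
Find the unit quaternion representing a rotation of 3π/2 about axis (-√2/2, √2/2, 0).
-0.7071 - 0.5i + 0.5j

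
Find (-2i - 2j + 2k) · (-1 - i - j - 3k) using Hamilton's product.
2 + 10i - 6j - 2k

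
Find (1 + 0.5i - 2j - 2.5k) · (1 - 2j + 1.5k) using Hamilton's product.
0.75 - 7.5i - 4.75j - 2k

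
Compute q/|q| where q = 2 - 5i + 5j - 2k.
0.2626 - 0.6565i + 0.6565j - 0.2626k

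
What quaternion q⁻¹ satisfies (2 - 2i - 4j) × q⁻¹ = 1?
0.0833 + 0.0833i + 0.1667j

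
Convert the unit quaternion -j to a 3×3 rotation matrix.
[[-1, 0, 0], [0, 1, 0], [0, 0, -1]]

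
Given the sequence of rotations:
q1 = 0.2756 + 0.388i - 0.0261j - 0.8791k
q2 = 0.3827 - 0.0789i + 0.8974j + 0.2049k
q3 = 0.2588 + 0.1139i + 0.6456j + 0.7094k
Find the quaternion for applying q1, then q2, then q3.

q2 · q1 = 0.3396 - 0.6568i + 0.2475j - 0.6261k
q3 · q2 · q1 = 0.4471 - 0.7111i - 0.1113j + 0.5311k
0.4471 - 0.7111i - 0.1113j + 0.5311k


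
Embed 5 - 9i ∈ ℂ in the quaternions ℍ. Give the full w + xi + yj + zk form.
5 - 9i + 0j + 0k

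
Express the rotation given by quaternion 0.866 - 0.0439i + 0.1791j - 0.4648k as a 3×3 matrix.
[[0.5038, 0.7893, 0.351], [-0.8208, 0.5641, -0.0905], [-0.2694, -0.2425, 0.932]]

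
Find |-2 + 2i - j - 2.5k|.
3.905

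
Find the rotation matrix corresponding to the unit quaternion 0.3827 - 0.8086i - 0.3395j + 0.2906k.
[[0.6006, 0.3266, -0.7298], [0.7715, -0.4766, 0.4216], [-0.2101, -0.8162, -0.5382]]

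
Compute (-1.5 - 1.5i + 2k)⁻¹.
-0.1765 + 0.1765i - 0.2353k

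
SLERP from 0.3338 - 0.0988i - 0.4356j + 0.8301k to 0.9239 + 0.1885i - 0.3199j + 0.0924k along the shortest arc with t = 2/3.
0.8163 + 0.1008i - 0.4087j + 0.3956k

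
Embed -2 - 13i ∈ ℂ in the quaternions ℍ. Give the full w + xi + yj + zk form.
-2 - 13i + 0j + 0k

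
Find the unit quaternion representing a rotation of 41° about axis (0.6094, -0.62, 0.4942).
0.9367 + 0.2134i - 0.2171j + 0.1731k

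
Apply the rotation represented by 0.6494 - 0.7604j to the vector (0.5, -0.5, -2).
(1.897, -0.5, 0.807)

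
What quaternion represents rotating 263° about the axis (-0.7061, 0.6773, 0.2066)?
-0.6626 - 0.5288i + 0.5073j + 0.1547k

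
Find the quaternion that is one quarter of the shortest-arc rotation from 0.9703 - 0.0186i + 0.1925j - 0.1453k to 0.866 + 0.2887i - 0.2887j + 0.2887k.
0.9947 + 0.0642i + 0.0717j - 0.0348k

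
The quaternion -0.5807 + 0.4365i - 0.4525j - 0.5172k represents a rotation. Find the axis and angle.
axis = (0.5362, -0.5558, -0.6353), θ = 251°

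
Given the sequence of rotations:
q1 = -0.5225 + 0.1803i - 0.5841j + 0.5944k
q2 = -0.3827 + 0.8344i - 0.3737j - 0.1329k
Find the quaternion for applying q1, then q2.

q2 · q1 = -0.0898 - 0.8047i - 0.1011j - 0.578k
-0.0898 - 0.8047i - 0.1011j - 0.578k
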